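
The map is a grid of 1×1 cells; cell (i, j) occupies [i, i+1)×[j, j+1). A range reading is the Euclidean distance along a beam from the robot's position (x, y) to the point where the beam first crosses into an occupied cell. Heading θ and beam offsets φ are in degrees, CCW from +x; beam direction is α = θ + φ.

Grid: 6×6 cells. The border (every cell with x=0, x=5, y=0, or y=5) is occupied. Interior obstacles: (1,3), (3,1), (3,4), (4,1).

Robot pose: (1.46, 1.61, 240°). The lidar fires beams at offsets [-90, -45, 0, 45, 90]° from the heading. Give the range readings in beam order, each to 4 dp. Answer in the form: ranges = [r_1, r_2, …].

beam 1: φ=-90°, α=150°
  dir = (cos 150°, sin 150°) = (-0.8660, 0.5000); from cell (1,1)
  next x-line at t=0.5312, next y-line at t=0.7800; Δt_x=1.1547, Δt_y=2.0000
    x: enter (0,1) at t=0.5312 ← occupied
  → r_1 = 0.5312
beam 2: φ=-45°, α=195°
  dir = (cos 195°, sin 195°) = (-0.9659, -0.2588); from cell (1,1)
  next x-line at t=0.4762, next y-line at t=2.3569; Δt_x=1.0353, Δt_y=3.8637
    x: enter (0,1) at t=0.4762 ← occupied
  → r_2 = 0.4762
beam 3: φ=0°, α=240°
  dir = (cos 240°, sin 240°) = (-0.5000, -0.8660); from cell (1,1)
  next x-line at t=0.9200, next y-line at t=0.7044; Δt_x=2.0000, Δt_y=1.1547
    y: enter (1,0) at t=0.7044 ← occupied
  → r_3 = 0.7044
beam 4: φ=45°, α=285°
  dir = (cos 285°, sin 285°) = (0.2588, -0.9659); from cell (1,1)
  next x-line at t=2.0864, next y-line at t=0.6315; Δt_x=3.8637, Δt_y=1.0353
    y: enter (1,0) at t=0.6315 ← occupied
  → r_4 = 0.6315
beam 5: φ=90°, α=330°
  dir = (cos 330°, sin 330°) = (0.8660, -0.5000); from cell (1,1)
  next x-line at t=0.6235, next y-line at t=1.2200; Δt_x=1.1547, Δt_y=2.0000
    x: enter (2,1) at t=0.6235
    y: enter (2,0) at t=1.2200 ← occupied
  → r_5 = 1.2200

ranges = [0.5312, 0.4762, 0.7044, 0.6315, 1.2200]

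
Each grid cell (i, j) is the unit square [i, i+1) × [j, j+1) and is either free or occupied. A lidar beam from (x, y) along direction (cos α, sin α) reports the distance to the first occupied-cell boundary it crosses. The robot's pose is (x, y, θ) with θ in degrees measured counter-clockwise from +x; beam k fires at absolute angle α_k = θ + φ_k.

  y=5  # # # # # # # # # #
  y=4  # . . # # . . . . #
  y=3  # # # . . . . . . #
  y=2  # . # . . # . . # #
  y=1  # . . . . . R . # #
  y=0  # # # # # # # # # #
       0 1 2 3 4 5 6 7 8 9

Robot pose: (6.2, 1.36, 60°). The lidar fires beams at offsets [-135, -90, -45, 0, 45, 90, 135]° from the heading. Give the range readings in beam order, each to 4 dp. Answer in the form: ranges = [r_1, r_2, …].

beam 1: φ=-135°, α=285°
  direction (0.2588, -0.9659); cell (6,1); t to first gridline: x 3.0910, y 0.3727 (then +3.8637 / +1.0353)
    (6,0) via y @ 0.3727  # hit
  → r_1 = 0.3727
beam 2: φ=-90°, α=330°
  direction (0.8660, -0.5000); cell (6,1); t to first gridline: x 0.9238, y 0.7200 (then +1.1547 / +2.0000)
    (6,0) via y @ 0.7200  # hit
  → r_2 = 0.7200
beam 3: φ=-45°, α=15°
  direction (0.9659, 0.2588); cell (6,1); t to first gridline: x 0.8282, y 2.4728 (then +1.0353 / +3.8637)
    (7,1) via x @ 0.8282
    (8,1) via x @ 1.8635  # hit
  → r_3 = 1.8635
beam 4: φ=0°, α=60°
  direction (0.5000, 0.8660); cell (6,1); t to first gridline: x 1.6000, y 0.7390 (then +2.0000 / +1.1547)
    (6,2) via y @ 0.7390
    (7,2) via x @ 1.6000
    (7,3) via y @ 1.8937
    (7,4) via y @ 3.0484
    (8,4) via x @ 3.6000
    (8,5) via y @ 4.2031  # hit
  → r_4 = 4.2031
beam 5: φ=45°, α=105°
  direction (-0.2588, 0.9659); cell (6,1); t to first gridline: x 0.7727, y 0.6626 (then +3.8637 / +1.0353)
    (6,2) via y @ 0.6626
    (5,2) via x @ 0.7727  # hit
  → r_5 = 0.7727
beam 6: φ=90°, α=150°
  direction (-0.8660, 0.5000); cell (6,1); t to first gridline: x 0.2309, y 1.2800 (then +1.1547 / +2.0000)
    (5,1) via x @ 0.2309
    (5,2) via y @ 1.2800  # hit
  → r_6 = 1.2800
beam 7: φ=135°, α=195°
  direction (-0.9659, -0.2588); cell (6,1); t to first gridline: x 0.2071, y 1.3909 (then +1.0353 / +3.8637)
    (5,1) via x @ 0.2071
    (4,1) via x @ 1.2423
    (4,0) via y @ 1.3909  # hit
  → r_7 = 1.3909

ranges = [0.3727, 0.7200, 1.8635, 4.2031, 0.7727, 1.2800, 1.3909]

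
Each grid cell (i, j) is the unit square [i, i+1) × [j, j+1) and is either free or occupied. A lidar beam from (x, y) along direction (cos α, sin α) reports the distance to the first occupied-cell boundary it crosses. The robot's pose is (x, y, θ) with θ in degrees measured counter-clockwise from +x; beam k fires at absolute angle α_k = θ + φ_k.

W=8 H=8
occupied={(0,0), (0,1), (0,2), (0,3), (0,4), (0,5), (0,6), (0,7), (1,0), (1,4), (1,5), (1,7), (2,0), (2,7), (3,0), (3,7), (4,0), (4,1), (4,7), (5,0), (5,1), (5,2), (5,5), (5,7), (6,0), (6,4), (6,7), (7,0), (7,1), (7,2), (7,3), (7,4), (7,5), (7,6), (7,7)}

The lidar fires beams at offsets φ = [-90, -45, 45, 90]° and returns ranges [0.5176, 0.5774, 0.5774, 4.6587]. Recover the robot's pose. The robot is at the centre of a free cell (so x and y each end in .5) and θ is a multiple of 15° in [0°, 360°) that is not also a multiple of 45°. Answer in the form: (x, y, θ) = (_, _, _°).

Candidates: 29 free-cell centres × 16 headings = 464 poses. Raycast each; keep the one whose scan matches to 4 dp.
  (1.5, 1.5, 330°): beam 1 = 0.5774 ≠ 0.5176 ✗
  (6.5, 5.5, 165°): beam 1 = 1.5529 ≠ 0.5176 ✗
  (3.5, 4.5, 60°): beam 1 = 4.0415 ≠ 0.5176 ✗
  …
  (6.5, 3.5, 75°): r_1=0.5176, r_2=0.5774, r_3=0.5774, r_4=4.6587 — all match ✓
No second candidate reproduces the full scan.

(x, y, θ) = (6.5, 3.5, 75°)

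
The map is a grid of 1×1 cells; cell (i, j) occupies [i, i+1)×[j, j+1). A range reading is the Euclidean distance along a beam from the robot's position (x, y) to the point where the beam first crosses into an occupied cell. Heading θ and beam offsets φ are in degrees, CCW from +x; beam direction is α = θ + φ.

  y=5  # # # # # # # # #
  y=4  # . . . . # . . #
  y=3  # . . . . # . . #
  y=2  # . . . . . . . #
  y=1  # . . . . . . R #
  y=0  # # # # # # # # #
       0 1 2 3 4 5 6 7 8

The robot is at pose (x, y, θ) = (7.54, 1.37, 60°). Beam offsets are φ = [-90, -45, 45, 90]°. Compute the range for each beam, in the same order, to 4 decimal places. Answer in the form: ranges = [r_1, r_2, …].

ranges = [0.5312, 0.4762, 3.7581, 7.2600]

beam 1: φ=-90°, α=330°
  d=(0.8660,-0.5000)  start (7,1)  tX=0.5312 tY=0.7400  stride 1/|dx|=1.1547 1/|dy|=2.0000
    cross x-line → (8,1), t=0.5312 (wall)
  → r_1 = 0.5312
beam 2: φ=-45°, α=15°
  d=(0.9659,0.2588)  start (7,1)  tX=0.4762 tY=2.4341  stride 1/|dx|=1.0353 1/|dy|=3.8637
    cross x-line → (8,1), t=0.4762 (wall)
  → r_2 = 0.4762
beam 3: φ=45°, α=105°
  d=(-0.2588,0.9659)  start (7,1)  tX=2.0864 tY=0.6522  stride 1/|dx|=3.8637 1/|dy|=1.0353
    cross y-line → (7,2), t=0.6522
    cross y-line → (7,3), t=1.6875
    cross x-line → (6,3), t=2.0864
    cross y-line → (6,4), t=2.7228
    cross y-line → (6,5), t=3.7581 (wall)
  → r_3 = 3.7581
beam 4: φ=90°, α=150°
  d=(-0.8660,0.5000)  start (7,1)  tX=0.6235 tY=1.2600  stride 1/|dx|=1.1547 1/|dy|=2.0000
    cross x-line → (6,1), t=0.6235
    cross y-line → (6,2), t=1.2600
    cross x-line → (5,2), t=1.7782
    cross x-line → (4,2), t=2.9329
    cross y-line → (4,3), t=3.2600
    cross x-line → (3,3), t=4.0876
    cross x-line → (2,3), t=5.2423
    cross y-line → (2,4), t=5.2600
    cross x-line → (1,4), t=6.3970
    cross y-line → (1,5), t=7.2600 (wall)
  → r_4 = 7.2600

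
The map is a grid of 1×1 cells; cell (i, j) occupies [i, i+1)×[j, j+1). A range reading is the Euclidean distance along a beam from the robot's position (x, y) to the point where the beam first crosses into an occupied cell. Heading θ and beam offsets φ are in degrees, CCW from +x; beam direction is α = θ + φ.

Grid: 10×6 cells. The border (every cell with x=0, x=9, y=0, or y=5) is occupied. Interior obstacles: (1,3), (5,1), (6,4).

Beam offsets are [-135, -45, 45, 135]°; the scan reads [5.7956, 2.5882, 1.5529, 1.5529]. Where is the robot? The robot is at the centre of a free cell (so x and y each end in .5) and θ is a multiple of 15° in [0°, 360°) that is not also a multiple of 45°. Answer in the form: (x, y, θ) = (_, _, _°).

Enumerate (i+0.5, j+0.5, θ) over the 29 free cells and 16 admissible headings. For each, cast all 4 beams and compare to the given ranges.
  (2.5, 3.5, 105°): beam 1 = 3.0000 ≠ 5.7956 ✗
  (6.5, 2.5, 300°): beam 1 = 4.6587 ≠ 5.7956 ✗
  (3.5, 3.5, 150°): beam 1 = 2.5882 ≠ 5.7956 ✗
  …
  (7.5, 3.5, 300°): r_1=5.7956, r_2=2.5882, r_3=1.5529, r_4=1.5529 — all match ✓
Unique over the lattice → pose = (7.5, 3.5, 300°).

(x, y, θ) = (7.5, 3.5, 300°)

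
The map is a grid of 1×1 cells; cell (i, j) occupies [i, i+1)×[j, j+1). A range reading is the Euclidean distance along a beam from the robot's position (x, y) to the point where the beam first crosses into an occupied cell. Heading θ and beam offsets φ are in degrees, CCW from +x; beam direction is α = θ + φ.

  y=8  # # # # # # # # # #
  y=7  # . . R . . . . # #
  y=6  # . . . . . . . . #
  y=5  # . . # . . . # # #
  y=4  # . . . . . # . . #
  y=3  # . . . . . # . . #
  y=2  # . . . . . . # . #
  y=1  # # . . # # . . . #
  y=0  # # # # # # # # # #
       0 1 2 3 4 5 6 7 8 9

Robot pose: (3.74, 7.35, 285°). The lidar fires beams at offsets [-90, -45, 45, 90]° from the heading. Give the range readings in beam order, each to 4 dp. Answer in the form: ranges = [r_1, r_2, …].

beam 1: φ=-90°, α=195°
  d=(-0.9659,-0.2588)  start (3,7)  tX=0.7661 tY=1.3523  stride 1/|dx|=1.0353 1/|dy|=3.8637
    cross x-line → (2,7), t=0.7661
    cross y-line → (2,6), t=1.3523
    cross x-line → (1,6), t=1.8014
    cross x-line → (0,6), t=2.8367 (wall)
  → r_1 = 2.8367
beam 2: φ=-45°, α=240°
  d=(-0.5000,-0.8660)  start (3,7)  tX=1.4800 tY=0.4041  stride 1/|dx|=2.0000 1/|dy|=1.1547
    cross y-line → (3,6), t=0.4041
    cross x-line → (2,6), t=1.4800
    cross y-line → (2,5), t=1.5588
    cross y-line → (2,4), t=2.7135
    cross x-line → (1,4), t=3.4800
    cross y-line → (1,3), t=3.8682
    cross y-line → (1,2), t=5.0229
    cross x-line → (0,2), t=5.4800 (wall)
  → r_2 = 5.4800
beam 3: φ=45°, α=330°
  d=(0.8660,-0.5000)  start (3,7)  tX=0.3002 tY=0.7000  stride 1/|dx|=1.1547 1/|dy|=2.0000
    cross x-line → (4,7), t=0.3002
    cross y-line → (4,6), t=0.7000
    cross x-line → (5,6), t=1.4549
    cross x-line → (6,6), t=2.6096
    cross y-line → (6,5), t=2.7000
    cross x-line → (7,5), t=3.7643 (wall)
  → r_3 = 3.7643
beam 4: φ=90°, α=15°
  d=(0.9659,0.2588)  start (3,7)  tX=0.2692 tY=2.5114  stride 1/|dx|=1.0353 1/|dy|=3.8637
    cross x-line → (4,7), t=0.2692
    cross x-line → (5,7), t=1.3044
    cross x-line → (6,7), t=2.3397
    cross y-line → (6,8), t=2.5114 (wall)
  → r_4 = 2.5114

ranges = [2.8367, 5.4800, 3.7643, 2.5114]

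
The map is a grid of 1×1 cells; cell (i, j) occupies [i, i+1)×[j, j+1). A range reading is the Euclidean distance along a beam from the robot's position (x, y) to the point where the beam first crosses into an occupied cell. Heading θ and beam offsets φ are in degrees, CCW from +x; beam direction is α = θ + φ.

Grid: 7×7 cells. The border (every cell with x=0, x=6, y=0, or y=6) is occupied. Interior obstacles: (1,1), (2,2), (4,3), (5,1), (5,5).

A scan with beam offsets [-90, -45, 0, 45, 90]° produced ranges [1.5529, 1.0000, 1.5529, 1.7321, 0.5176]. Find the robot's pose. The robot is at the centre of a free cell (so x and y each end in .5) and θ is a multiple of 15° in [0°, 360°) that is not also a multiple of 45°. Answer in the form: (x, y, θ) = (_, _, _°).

(x, y, θ) = (4.5, 2.5, 345°)

Candidates: 20 free-cell centres × 16 headings = 320 poses. Raycast each; keep the one whose scan matches to 4 dp.
  (3.5, 4.5, 240°): beam 1 = 2.8868 ≠ 1.5529 ✗
  (2.5, 3.5, 345°): beam 1 = 0.5176 ≠ 1.5529 ✗
  (4.5, 1.5, 255°): beam 1 = 1.9319 ≠ 1.5529 ✗
  …
  (4.5, 2.5, 345°): r_1=1.5529, r_2=1.0000, r_3=1.5529, r_4=1.7321, r_5=0.5176 — all match ✓
Only this pose fits every beam.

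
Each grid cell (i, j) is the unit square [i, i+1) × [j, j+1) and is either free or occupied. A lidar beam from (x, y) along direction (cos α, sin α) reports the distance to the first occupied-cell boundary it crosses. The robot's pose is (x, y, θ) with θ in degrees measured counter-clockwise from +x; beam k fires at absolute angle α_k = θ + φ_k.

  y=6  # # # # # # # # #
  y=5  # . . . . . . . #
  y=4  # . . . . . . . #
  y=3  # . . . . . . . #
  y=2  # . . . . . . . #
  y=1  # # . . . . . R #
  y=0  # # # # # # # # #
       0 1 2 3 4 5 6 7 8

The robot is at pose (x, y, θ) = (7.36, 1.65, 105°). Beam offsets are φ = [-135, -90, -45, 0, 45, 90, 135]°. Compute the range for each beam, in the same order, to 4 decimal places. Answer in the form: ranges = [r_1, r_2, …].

beam 1: φ=-135°, α=330°
  dir = (cos 330°, sin 330°) = (0.8660, -0.5000); from cell (7,1)
  next x-line at t=0.7390, next y-line at t=1.3000; Δt_x=1.1547, Δt_y=2.0000
    x: enter (8,1) at t=0.7390 ← occupied
  → r_1 = 0.7390
beam 2: φ=-90°, α=15°
  dir = (cos 15°, sin 15°) = (0.9659, 0.2588); from cell (7,1)
  next x-line at t=0.6626, next y-line at t=1.3523; Δt_x=1.0353, Δt_y=3.8637
    x: enter (8,1) at t=0.6626 ← occupied
  → r_2 = 0.6626
beam 3: φ=-45°, α=60°
  dir = (cos 60°, sin 60°) = (0.5000, 0.8660); from cell (7,1)
  next x-line at t=1.2800, next y-line at t=0.4041; Δt_x=2.0000, Δt_y=1.1547
    y: enter (7,2) at t=0.4041
    x: enter (8,2) at t=1.2800 ← occupied
  → r_3 = 1.2800
beam 4: φ=0°, α=105°
  dir = (cos 105°, sin 105°) = (-0.2588, 0.9659); from cell (7,1)
  next x-line at t=1.3909, next y-line at t=0.3623; Δt_x=3.8637, Δt_y=1.0353
    y: enter (7,2) at t=0.3623
    x: enter (6,2) at t=1.3909
    y: enter (6,3) at t=1.3976
    y: enter (6,4) at t=2.4329
    y: enter (6,5) at t=3.4682
    y: enter (6,6) at t=4.5035 ← occupied
  → r_4 = 4.5035
beam 5: φ=45°, α=150°
  dir = (cos 150°, sin 150°) = (-0.8660, 0.5000); from cell (7,1)
  next x-line at t=0.4157, next y-line at t=0.7000; Δt_x=1.1547, Δt_y=2.0000
    x: enter (6,1) at t=0.4157
    y: enter (6,2) at t=0.7000
    x: enter (5,2) at t=1.5704
    y: enter (5,3) at t=2.7000
    x: enter (4,3) at t=2.7251
    x: enter (3,3) at t=3.8798
    y: enter (3,4) at t=4.7000
    x: enter (2,4) at t=5.0345
    x: enter (1,4) at t=6.1892
    y: enter (1,5) at t=6.7000
    x: enter (0,5) at t=7.3439 ← occupied
  → r_5 = 7.3439
beam 6: φ=90°, α=195°
  dir = (cos 195°, sin 195°) = (-0.9659, -0.2588); from cell (7,1)
  next x-line at t=0.3727, next y-line at t=2.5114; Δt_x=1.0353, Δt_y=3.8637
    x: enter (6,1) at t=0.3727
    x: enter (5,1) at t=1.4080
    x: enter (4,1) at t=2.4433
    y: enter (4,0) at t=2.5114 ← occupied
  → r_6 = 2.5114
beam 7: φ=135°, α=240°
  dir = (cos 240°, sin 240°) = (-0.5000, -0.8660); from cell (7,1)
  next x-line at t=0.7200, next y-line at t=0.7506; Δt_x=2.0000, Δt_y=1.1547
    x: enter (6,1) at t=0.7200
    y: enter (6,0) at t=0.7506 ← occupied
  → r_7 = 0.7506

ranges = [0.7390, 0.6626, 1.2800, 4.5035, 7.3439, 2.5114, 0.7506]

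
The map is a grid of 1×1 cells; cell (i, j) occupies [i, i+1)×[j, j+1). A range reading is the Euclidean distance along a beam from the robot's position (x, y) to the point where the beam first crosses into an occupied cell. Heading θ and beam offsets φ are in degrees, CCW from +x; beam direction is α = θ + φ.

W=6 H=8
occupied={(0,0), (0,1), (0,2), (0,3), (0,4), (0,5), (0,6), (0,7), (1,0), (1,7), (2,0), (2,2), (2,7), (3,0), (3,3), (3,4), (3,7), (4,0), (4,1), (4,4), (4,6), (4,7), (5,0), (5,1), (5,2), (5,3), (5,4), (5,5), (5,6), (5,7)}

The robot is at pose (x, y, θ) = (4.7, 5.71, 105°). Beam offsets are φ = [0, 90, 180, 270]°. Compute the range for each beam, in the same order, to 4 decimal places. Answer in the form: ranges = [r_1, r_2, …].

ranges = [0.3002, 3.8305, 0.7350, 0.3106]

beam 1: φ=0°, α=105°
  direction (-0.2588, 0.9659); cell (4,5); t to first gridline: x 2.7046, y 0.3002 (then +3.8637 / +1.0353)
    (4,6) via y @ 0.3002  # hit
  → r_1 = 0.3002
beam 2: φ=90°, α=195°
  direction (-0.9659, -0.2588); cell (4,5); t to first gridline: x 0.7247, y 2.7432 (then +1.0353 / +3.8637)
    (3,5) via x @ 0.7247
    (2,5) via x @ 1.7600
    (2,4) via y @ 2.7432
    (1,4) via x @ 2.7952
    (0,4) via x @ 3.8305  # hit
  → r_2 = 3.8305
beam 3: φ=180°, α=285°
  direction (0.2588, -0.9659); cell (4,5); t to first gridline: x 1.1591, y 0.7350 (then +3.8637 / +1.0353)
    (4,4) via y @ 0.7350  # hit
  → r_3 = 0.7350
beam 4: φ=270°, α=15°
  direction (0.9659, 0.2588); cell (4,5); t to first gridline: x 0.3106, y 1.1205 (then +1.0353 / +3.8637)
    (5,5) via x @ 0.3106  # hit
  → r_4 = 0.3106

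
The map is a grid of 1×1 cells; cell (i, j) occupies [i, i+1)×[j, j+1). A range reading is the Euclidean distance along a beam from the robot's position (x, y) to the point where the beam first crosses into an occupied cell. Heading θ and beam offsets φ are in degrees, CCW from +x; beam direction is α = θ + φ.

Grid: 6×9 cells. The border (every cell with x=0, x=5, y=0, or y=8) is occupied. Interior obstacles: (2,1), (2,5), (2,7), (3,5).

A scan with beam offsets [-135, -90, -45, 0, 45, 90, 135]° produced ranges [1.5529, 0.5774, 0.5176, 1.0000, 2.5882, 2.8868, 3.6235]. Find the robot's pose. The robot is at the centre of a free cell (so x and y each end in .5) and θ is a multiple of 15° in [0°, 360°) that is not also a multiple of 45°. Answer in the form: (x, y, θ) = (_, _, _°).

(x, y, θ) = (3.5, 4.5, 150°)

The pose lattice has 24·16 = 384 candidates. Test each by forward raycasting.
  (2.5, 2.5, 330°): beam 4 = 2.8868 ≠ 1.0000 ✗
  (4.5, 7.5, 195°): beam 1 = 0.5774 ≠ 1.5529 ✗
  (4.5, 7.5, 105°): beam 1 = 0.5774 ≠ 1.5529 ✗
  (4.5, 4.5, 165°): beam 1 = 0.5774 ≠ 1.5529 ✗
  (4.5, 2.5, 345°): beam 1 = 1.7321 ≠ 1.5529 ✗
  …
  (3.5, 4.5, 150°): r_1=1.5529, r_2=0.5774, r_3=0.5176, r_4=1.0000, r_5=2.5882, r_6=2.8868, r_7=3.6235 — all match ✓
Only this pose fits every beam.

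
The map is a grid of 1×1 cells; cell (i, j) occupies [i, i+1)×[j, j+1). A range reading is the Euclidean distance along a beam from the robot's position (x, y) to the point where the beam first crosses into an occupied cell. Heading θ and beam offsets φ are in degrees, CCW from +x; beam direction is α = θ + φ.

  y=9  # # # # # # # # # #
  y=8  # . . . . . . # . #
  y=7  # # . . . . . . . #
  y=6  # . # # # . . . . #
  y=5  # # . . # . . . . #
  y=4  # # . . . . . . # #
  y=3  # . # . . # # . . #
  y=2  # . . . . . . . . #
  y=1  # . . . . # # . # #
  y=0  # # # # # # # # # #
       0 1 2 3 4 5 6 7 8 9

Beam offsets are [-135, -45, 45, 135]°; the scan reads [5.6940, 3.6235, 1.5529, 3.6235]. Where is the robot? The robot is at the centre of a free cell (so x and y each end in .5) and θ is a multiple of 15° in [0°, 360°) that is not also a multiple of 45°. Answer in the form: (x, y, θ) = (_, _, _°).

The pose lattice has 49·16 = 784 candidates. Test each by forward raycasting.
  (8.5, 7.5, 105°): beam 1 = 0.5774 ≠ 5.6940 ✗
  (4.5, 4.5, 105°): beam 1 = 1.0000 ≠ 5.6940 ✗
  (1.5, 1.5, 345°): beam 1 = 0.5774 ≠ 5.6940 ✗
  (5.5, 8.5, 15°): beam 1 = 1.7321 ≠ 5.6940 ✗
  …
  (7.5, 5.5, 330°): r_1=5.6940, r_2=3.6235, r_3=1.5529, r_4=3.6235 — all match ✓
No second candidate reproduces the full scan.

(x, y, θ) = (7.5, 5.5, 330°)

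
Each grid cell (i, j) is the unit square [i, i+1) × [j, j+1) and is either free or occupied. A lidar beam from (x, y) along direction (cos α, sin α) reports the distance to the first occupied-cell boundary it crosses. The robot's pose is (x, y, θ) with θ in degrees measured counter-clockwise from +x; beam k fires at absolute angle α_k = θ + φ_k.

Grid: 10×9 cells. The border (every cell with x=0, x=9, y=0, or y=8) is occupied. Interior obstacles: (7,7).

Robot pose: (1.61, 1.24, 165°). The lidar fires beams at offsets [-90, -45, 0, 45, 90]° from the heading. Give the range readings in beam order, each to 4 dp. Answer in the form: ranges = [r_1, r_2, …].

beam 1: φ=-90°, α=75°
  direction (0.2588, 0.9659); cell (1,1); t to first gridline: x 1.5068, y 0.7868 (then +3.8637 / +1.0353)
    (1,2) via y @ 0.7868
    (2,2) via x @ 1.5068
    (2,3) via y @ 1.8221
    (2,4) via y @ 2.8574
    (2,5) via y @ 3.8926
    (2,6) via y @ 4.9279
    (3,6) via x @ 5.3705
    (3,7) via y @ 5.9632
    (3,8) via y @ 6.9985  # hit
  → r_1 = 6.9985
beam 2: φ=-45°, α=120°
  direction (-0.5000, 0.8660); cell (1,1); t to first gridline: x 1.2200, y 0.8776 (then +2.0000 / +1.1547)
    (1,2) via y @ 0.8776
    (0,2) via x @ 1.2200  # hit
  → r_2 = 1.2200
beam 3: φ=0°, α=165°
  direction (-0.9659, 0.2588); cell (1,1); t to first gridline: x 0.6315, y 2.9364 (then +1.0353 / +3.8637)
    (0,1) via x @ 0.6315  # hit
  → r_3 = 0.6315
beam 4: φ=45°, α=210°
  direction (-0.8660, -0.5000); cell (1,1); t to first gridline: x 0.7044, y 0.4800 (then +1.1547 / +2.0000)
    (1,0) via y @ 0.4800  # hit
  → r_4 = 0.4800
beam 5: φ=90°, α=255°
  direction (-0.2588, -0.9659); cell (1,1); t to first gridline: x 2.3569, y 0.2485 (then +3.8637 / +1.0353)
    (1,0) via y @ 0.2485  # hit
  → r_5 = 0.2485

ranges = [6.9985, 1.2200, 0.6315, 0.4800, 0.2485]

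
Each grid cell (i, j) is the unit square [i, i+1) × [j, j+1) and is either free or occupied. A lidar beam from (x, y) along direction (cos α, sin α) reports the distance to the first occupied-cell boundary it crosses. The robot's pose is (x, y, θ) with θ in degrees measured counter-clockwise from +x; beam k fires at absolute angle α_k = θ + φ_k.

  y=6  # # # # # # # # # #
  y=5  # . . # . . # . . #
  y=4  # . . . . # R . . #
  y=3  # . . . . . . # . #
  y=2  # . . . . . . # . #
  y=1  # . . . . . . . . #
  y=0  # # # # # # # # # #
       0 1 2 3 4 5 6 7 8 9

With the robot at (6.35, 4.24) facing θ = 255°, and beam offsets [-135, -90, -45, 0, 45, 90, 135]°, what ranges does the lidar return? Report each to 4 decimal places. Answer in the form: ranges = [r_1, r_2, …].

beam 1: φ=-135°, α=120°
  direction (-0.5000, 0.8660); cell (6,4); t to first gridline: x 0.7000, y 0.8776 (then +2.0000 / +1.1547)
    (5,4) via x @ 0.7000  # hit
  → r_1 = 0.7000
beam 2: φ=-90°, α=165°
  direction (-0.9659, 0.2588); cell (6,4); t to first gridline: x 0.3623, y 2.9364 (then +1.0353 / +3.8637)
    (5,4) via x @ 0.3623  # hit
  → r_2 = 0.3623
beam 3: φ=-45°, α=210°
  direction (-0.8660, -0.5000); cell (6,4); t to first gridline: x 0.4041, y 0.4800 (then +1.1547 / +2.0000)
    (5,4) via x @ 0.4041  # hit
  → r_3 = 0.4041
beam 4: φ=0°, α=255°
  direction (-0.2588, -0.9659); cell (6,4); t to first gridline: x 1.3523, y 0.2485 (then +3.8637 / +1.0353)
    (6,3) via y @ 0.2485
    (6,2) via y @ 1.2837
    (5,2) via x @ 1.3523
    (5,1) via y @ 2.3190
    (5,0) via y @ 3.3543  # hit
  → r_4 = 3.3543
beam 5: φ=45°, α=300°
  direction (0.5000, -0.8660); cell (6,4); t to first gridline: x 1.3000, y 0.2771 (then +2.0000 / +1.1547)
    (6,3) via y @ 0.2771
    (7,3) via x @ 1.3000  # hit
  → r_5 = 1.3000
beam 6: φ=90°, α=345°
  direction (0.9659, -0.2588); cell (6,4); t to first gridline: x 0.6729, y 0.9273 (then +1.0353 / +3.8637)
    (7,4) via x @ 0.6729
    (7,3) via y @ 0.9273  # hit
  → r_6 = 0.9273
beam 7: φ=135°, α=30°
  direction (0.8660, 0.5000); cell (6,4); t to first gridline: x 0.7506, y 1.5200 (then +1.1547 / +2.0000)
    (7,4) via x @ 0.7506
    (7,5) via y @ 1.5200
    (8,5) via x @ 1.9053
    (9,5) via x @ 3.0600  # hit
  → r_7 = 3.0600

ranges = [0.7000, 0.3623, 0.4041, 3.3543, 1.3000, 0.9273, 3.0600]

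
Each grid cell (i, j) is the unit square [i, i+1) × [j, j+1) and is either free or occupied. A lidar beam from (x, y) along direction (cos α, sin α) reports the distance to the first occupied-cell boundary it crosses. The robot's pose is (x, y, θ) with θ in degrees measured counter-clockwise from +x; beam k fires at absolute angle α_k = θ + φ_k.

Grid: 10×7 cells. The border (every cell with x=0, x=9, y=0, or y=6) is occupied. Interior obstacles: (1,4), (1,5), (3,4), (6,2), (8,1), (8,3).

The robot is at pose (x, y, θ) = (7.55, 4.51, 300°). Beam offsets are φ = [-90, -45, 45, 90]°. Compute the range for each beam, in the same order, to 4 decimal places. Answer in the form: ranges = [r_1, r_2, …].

ranges = [7.0200, 2.1250, 1.5012, 1.6743]

beam 1: φ=-90°, α=210°
  d=(-0.8660,-0.5000)  start (7,4)  tX=0.6351 tY=1.0200  stride 1/|dx|=1.1547 1/|dy|=2.0000
    cross x-line → (6,4), t=0.6351
    cross y-line → (6,3), t=1.0200
    cross x-line → (5,3), t=1.7898
    cross x-line → (4,3), t=2.9445
    cross y-line → (4,2), t=3.0200
    cross x-line → (3,2), t=4.0992
    cross y-line → (3,1), t=5.0200
    cross x-line → (2,1), t=5.2539
    cross x-line → (1,1), t=6.4086
    cross y-line → (1,0), t=7.0200 (wall)
  → r_1 = 7.0200
beam 2: φ=-45°, α=255°
  d=(-0.2588,-0.9659)  start (7,4)  tX=2.1250 tY=0.5280  stride 1/|dx|=3.8637 1/|dy|=1.0353
    cross y-line → (7,3), t=0.5280
    cross y-line → (7,2), t=1.5633
    cross x-line → (6,2), t=2.1250 (wall)
  → r_2 = 2.1250
beam 3: φ=45°, α=345°
  d=(0.9659,-0.2588)  start (7,4)  tX=0.4659 tY=1.9705  stride 1/|dx|=1.0353 1/|dy|=3.8637
    cross x-line → (8,4), t=0.4659
    cross x-line → (9,4), t=1.5012 (wall)
  → r_3 = 1.5012
beam 4: φ=90°, α=30°
  d=(0.8660,0.5000)  start (7,4)  tX=0.5196 tY=0.9800  stride 1/|dx|=1.1547 1/|dy|=2.0000
    cross x-line → (8,4), t=0.5196
    cross y-line → (8,5), t=0.9800
    cross x-line → (9,5), t=1.6743 (wall)
  → r_4 = 1.6743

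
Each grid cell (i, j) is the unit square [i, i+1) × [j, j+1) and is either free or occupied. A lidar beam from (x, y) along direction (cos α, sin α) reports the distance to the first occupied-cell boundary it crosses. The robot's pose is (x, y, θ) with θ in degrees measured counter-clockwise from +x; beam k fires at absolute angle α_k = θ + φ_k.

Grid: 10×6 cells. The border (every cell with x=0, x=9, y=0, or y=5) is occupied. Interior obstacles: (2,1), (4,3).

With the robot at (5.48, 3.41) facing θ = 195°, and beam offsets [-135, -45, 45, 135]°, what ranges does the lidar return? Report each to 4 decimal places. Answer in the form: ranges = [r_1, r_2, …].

ranges = [1.8360, 0.5543, 2.7828, 4.0645]

beam 1: φ=-135°, α=60°
  d=(0.5000,0.8660)  start (5,3)  tX=1.0400 tY=0.6813  stride 1/|dx|=2.0000 1/|dy|=1.1547
    cross y-line → (5,4), t=0.6813
    cross x-line → (6,4), t=1.0400
    cross y-line → (6,5), t=1.8360 (wall)
  → r_1 = 1.8360
beam 2: φ=-45°, α=150°
  d=(-0.8660,0.5000)  start (5,3)  tX=0.5543 tY=1.1800  stride 1/|dx|=1.1547 1/|dy|=2.0000
    cross x-line → (4,3), t=0.5543 (wall)
  → r_2 = 0.5543
beam 3: φ=45°, α=240°
  d=(-0.5000,-0.8660)  start (5,3)  tX=0.9600 tY=0.4734  stride 1/|dx|=2.0000 1/|dy|=1.1547
    cross y-line → (5,2), t=0.4734
    cross x-line → (4,2), t=0.9600
    cross y-line → (4,1), t=1.6281
    cross y-line → (4,0), t=2.7828 (wall)
  → r_3 = 2.7828
beam 4: φ=135°, α=330°
  d=(0.8660,-0.5000)  start (5,3)  tX=0.6004 tY=0.8200  stride 1/|dx|=1.1547 1/|dy|=2.0000
    cross x-line → (6,3), t=0.6004
    cross y-line → (6,2), t=0.8200
    cross x-line → (7,2), t=1.7551
    cross y-line → (7,1), t=2.8200
    cross x-line → (8,1), t=2.9098
    cross x-line → (9,1), t=4.0645 (wall)
  → r_4 = 4.0645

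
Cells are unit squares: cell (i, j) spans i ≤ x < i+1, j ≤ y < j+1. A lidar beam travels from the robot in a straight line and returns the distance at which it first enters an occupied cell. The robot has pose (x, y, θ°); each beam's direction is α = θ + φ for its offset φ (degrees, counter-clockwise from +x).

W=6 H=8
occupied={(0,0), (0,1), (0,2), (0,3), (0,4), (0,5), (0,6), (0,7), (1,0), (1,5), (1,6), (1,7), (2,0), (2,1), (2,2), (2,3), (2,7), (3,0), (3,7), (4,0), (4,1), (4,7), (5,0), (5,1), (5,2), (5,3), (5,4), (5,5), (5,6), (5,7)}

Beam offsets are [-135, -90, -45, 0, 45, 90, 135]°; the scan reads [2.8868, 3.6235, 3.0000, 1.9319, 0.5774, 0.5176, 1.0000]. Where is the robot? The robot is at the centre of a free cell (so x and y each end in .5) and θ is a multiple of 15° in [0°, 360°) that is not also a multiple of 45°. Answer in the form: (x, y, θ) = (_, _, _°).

Candidates: 18 free-cell centres × 16 headings = 288 poses. Raycast each; keep the one whose scan matches to 4 dp.
  (4.5, 5.5, 120°): beam 1 = 0.5176 ≠ 2.8868 ✗
  (1.5, 2.5, 165°): beam 1 = 0.5774 ≠ 2.8868 ✗
  (4.5, 4.5, 105°): beam 1 = 0.5774 ≠ 2.8868 ✗
  (4.5, 2.5, 105°): beam 1 = 0.5774 ≠ 2.8868 ✗
  …
  (4.5, 5.5, 285°): r_1=2.8868, r_2=3.6235, r_3=3.0000, r_4=1.9319, r_5=0.5774, r_6=0.5176, r_7=1.0000 — all match ✓
No second candidate reproduces the full scan.

(x, y, θ) = (4.5, 5.5, 285°)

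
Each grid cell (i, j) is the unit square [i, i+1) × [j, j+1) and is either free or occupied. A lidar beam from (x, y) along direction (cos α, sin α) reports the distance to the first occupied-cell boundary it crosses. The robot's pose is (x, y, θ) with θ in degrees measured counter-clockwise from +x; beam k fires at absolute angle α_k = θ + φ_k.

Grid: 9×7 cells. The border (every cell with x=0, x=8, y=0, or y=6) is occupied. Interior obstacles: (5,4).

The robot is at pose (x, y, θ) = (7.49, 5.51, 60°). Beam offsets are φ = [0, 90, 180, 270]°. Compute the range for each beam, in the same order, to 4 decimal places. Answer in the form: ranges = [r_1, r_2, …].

beam 1: φ=0°, α=60°
  dir = (cos 60°, sin 60°) = (0.5000, 0.8660); from cell (7,5)
  next x-line at t=1.0200, next y-line at t=0.5658; Δt_x=2.0000, Δt_y=1.1547
    y: enter (7,6) at t=0.5658 ← occupied
  → r_1 = 0.5658
beam 2: φ=90°, α=150°
  dir = (cos 150°, sin 150°) = (-0.8660, 0.5000); from cell (7,5)
  next x-line at t=0.5658, next y-line at t=0.9800; Δt_x=1.1547, Δt_y=2.0000
    x: enter (6,5) at t=0.5658
    y: enter (6,6) at t=0.9800 ← occupied
  → r_2 = 0.9800
beam 3: φ=180°, α=240°
  dir = (cos 240°, sin 240°) = (-0.5000, -0.8660); from cell (7,5)
  next x-line at t=0.9800, next y-line at t=0.5889; Δt_x=2.0000, Δt_y=1.1547
    y: enter (7,4) at t=0.5889
    x: enter (6,4) at t=0.9800
    y: enter (6,3) at t=1.7436
    y: enter (6,2) at t=2.8983
    x: enter (5,2) at t=2.9800
    y: enter (5,1) at t=4.0530
    x: enter (4,1) at t=4.9800
    y: enter (4,0) at t=5.2077 ← occupied
  → r_3 = 5.2077
beam 4: φ=270°, α=330°
  dir = (cos 330°, sin 330°) = (0.8660, -0.5000); from cell (7,5)
  next x-line at t=0.5889, next y-line at t=1.0200; Δt_x=1.1547, Δt_y=2.0000
    x: enter (8,5) at t=0.5889 ← occupied
  → r_4 = 0.5889

ranges = [0.5658, 0.9800, 5.2077, 0.5889]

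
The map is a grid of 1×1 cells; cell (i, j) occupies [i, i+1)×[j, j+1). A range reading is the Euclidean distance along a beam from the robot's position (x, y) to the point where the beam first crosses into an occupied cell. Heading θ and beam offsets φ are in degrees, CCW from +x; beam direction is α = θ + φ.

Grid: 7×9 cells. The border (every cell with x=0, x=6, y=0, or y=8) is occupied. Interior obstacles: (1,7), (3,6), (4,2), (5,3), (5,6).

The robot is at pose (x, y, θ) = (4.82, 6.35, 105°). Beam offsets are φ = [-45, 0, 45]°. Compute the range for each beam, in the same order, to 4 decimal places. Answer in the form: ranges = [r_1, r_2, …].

beam 1: φ=-45°, α=60°
  dir = (cos 60°, sin 60°) = (0.5000, 0.8660); from cell (4,6)
  next x-line at t=0.3600, next y-line at t=0.7506; Δt_x=2.0000, Δt_y=1.1547
    x: enter (5,6) at t=0.3600 ← occupied
  → r_1 = 0.3600
beam 2: φ=0°, α=105°
  dir = (cos 105°, sin 105°) = (-0.2588, 0.9659); from cell (4,6)
  next x-line at t=3.1682, next y-line at t=0.6729; Δt_x=3.8637, Δt_y=1.0353
    y: enter (4,7) at t=0.6729
    y: enter (4,8) at t=1.7082 ← occupied
  → r_2 = 1.7082
beam 3: φ=45°, α=150°
  dir = (cos 150°, sin 150°) = (-0.8660, 0.5000); from cell (4,6)
  next x-line at t=0.9469, next y-line at t=1.3000; Δt_x=1.1547, Δt_y=2.0000
    x: enter (3,6) at t=0.9469 ← occupied
  → r_3 = 0.9469

ranges = [0.3600, 1.7082, 0.9469]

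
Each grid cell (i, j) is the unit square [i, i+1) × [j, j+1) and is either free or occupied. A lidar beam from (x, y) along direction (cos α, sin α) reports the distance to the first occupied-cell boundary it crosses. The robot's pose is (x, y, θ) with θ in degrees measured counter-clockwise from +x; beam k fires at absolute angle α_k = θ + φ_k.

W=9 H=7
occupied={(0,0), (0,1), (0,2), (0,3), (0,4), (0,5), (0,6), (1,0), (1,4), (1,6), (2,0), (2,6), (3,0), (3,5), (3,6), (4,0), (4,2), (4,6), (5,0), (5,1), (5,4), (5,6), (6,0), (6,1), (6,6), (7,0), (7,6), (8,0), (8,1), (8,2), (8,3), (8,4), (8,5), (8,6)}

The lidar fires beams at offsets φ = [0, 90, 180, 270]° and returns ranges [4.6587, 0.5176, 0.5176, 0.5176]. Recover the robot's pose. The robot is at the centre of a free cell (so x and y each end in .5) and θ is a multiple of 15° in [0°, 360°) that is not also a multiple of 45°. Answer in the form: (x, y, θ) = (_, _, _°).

The pose lattice has 29·16 = 464 candidates. Test each by forward raycasting.
  (6.5, 4.5, 345°): beam 1 = 1.5529 ≠ 4.6587 ✗
  (7.5, 3.5, 15°): beam 1 = 0.5176 ≠ 4.6587 ✗
  (2.5, 2.5, 300°): beam 1 = 1.7321 ≠ 4.6587 ✗
  …
  (7.5, 1.5, 105°): r_1=4.6587, r_2=0.5176, r_3=0.5176, r_4=0.5176 — all match ✓
Unique over the lattice → pose = (7.5, 1.5, 105°).

(x, y, θ) = (7.5, 1.5, 105°)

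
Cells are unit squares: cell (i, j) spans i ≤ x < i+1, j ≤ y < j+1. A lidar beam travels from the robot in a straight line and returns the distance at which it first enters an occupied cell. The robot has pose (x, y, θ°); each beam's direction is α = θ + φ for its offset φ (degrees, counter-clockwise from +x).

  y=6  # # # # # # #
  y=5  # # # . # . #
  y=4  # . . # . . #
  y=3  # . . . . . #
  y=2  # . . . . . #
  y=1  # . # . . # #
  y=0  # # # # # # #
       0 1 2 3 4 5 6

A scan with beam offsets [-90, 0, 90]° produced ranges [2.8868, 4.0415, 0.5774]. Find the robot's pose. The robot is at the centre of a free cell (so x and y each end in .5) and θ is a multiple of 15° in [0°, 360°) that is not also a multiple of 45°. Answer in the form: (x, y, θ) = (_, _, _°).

The pose lattice has 19·16 = 304 candidates. Test each by forward raycasting.
  (3.5, 2.5, 15°): beam 1 = 1.5529 ≠ 2.8868 ✗
  (5.5, 2.5, 15°): beam 1 = 0.5176 ≠ 2.8868 ✗
  (3.5, 5.5, 300°): beam 1 = 0.5774 ≠ 2.8868 ✗
  (3.5, 2.5, 165°): beam 1 = 1.5529 ≠ 2.8868 ✗
  …
  (3.5, 1.5, 120°): r_1=2.8868, r_2=4.0415, r_3=0.5774 — all match ✓
Only this pose fits every beam.

(x, y, θ) = (3.5, 1.5, 120°)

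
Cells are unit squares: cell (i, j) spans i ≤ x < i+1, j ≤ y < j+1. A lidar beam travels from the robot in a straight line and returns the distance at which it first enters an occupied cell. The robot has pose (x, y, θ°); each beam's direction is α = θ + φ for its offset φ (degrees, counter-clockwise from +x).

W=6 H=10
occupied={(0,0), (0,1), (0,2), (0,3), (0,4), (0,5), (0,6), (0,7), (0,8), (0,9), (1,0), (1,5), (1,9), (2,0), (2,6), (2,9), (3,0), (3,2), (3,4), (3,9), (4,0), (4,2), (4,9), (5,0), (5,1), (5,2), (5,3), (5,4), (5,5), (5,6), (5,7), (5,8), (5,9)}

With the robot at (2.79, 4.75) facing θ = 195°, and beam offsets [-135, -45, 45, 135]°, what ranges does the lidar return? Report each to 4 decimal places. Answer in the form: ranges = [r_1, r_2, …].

ranges = [4.4200, 0.9122, 3.5800, 0.2425]

beam 1: φ=-135°, α=60°
  cosα=0.5000 sinα=0.8660 | (2,4) | tMaxX 0.4200 tMaxY 0.2887 | tΔX 2.0000 tΔY 1.1547
    t=0.2887 [y] (2,5)
    t=0.4200 [x] (3,5)
    t=1.4434 [y] (3,6)
    t=2.4200 [x] (4,6)
    t=2.5981 [y] (4,7)
    t=3.7528 [y] (4,8)
    t=4.4200 [x] (5,8) — stop
  → r_1 = 4.4200
beam 2: φ=-45°, α=150°
  cosα=-0.8660 sinα=0.5000 | (2,4) | tMaxX 0.9122 tMaxY 0.5000 | tΔX 1.1547 tΔY 2.0000
    t=0.5000 [y] (2,5)
    t=0.9122 [x] (1,5) — stop
  → r_2 = 0.9122
beam 3: φ=45°, α=240°
  cosα=-0.5000 sinα=-0.8660 | (2,4) | tMaxX 1.5800 tMaxY 0.8660 | tΔX 2.0000 tΔY 1.1547
    t=0.8660 [y] (2,3)
    t=1.5800 [x] (1,3)
    t=2.0207 [y] (1,2)
    t=3.1754 [y] (1,1)
    t=3.5800 [x] (0,1) — stop
  → r_3 = 3.5800
beam 4: φ=135°, α=330°
  cosα=0.8660 sinα=-0.5000 | (2,4) | tMaxX 0.2425 tMaxY 1.5000 | tΔX 1.1547 tΔY 2.0000
    t=0.2425 [x] (3,4) — stop
  → r_4 = 0.2425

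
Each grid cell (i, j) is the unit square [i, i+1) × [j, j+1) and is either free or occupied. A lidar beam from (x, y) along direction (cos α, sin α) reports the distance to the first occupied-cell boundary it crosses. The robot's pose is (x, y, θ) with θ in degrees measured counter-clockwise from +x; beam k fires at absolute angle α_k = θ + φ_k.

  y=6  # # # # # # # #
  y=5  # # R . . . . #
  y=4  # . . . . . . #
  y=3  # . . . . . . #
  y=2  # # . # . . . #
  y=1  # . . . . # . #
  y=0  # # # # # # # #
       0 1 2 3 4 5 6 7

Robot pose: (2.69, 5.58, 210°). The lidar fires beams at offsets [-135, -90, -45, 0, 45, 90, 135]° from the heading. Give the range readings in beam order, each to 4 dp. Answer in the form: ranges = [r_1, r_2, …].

ranges = [0.4348, 0.4850, 0.7143, 0.7967, 2.6710, 4.6200, 4.4620]

beam 1: φ=-135°, α=75°
  d=(0.2588,0.9659)  start (2,5)  tX=1.1977 tY=0.4348  stride 1/|dx|=3.8637 1/|dy|=1.0353
    cross y-line → (2,6), t=0.4348 (wall)
  → r_1 = 0.4348
beam 2: φ=-90°, α=120°
  d=(-0.5000,0.8660)  start (2,5)  tX=1.3800 tY=0.4850  stride 1/|dx|=2.0000 1/|dy|=1.1547
    cross y-line → (2,6), t=0.4850 (wall)
  → r_2 = 0.4850
beam 3: φ=-45°, α=165°
  d=(-0.9659,0.2588)  start (2,5)  tX=0.7143 tY=1.6228  stride 1/|dx|=1.0353 1/|dy|=3.8637
    cross x-line → (1,5), t=0.7143 (wall)
  → r_3 = 0.7143
beam 4: φ=0°, α=210°
  d=(-0.8660,-0.5000)  start (2,5)  tX=0.7967 tY=1.1600  stride 1/|dx|=1.1547 1/|dy|=2.0000
    cross x-line → (1,5), t=0.7967 (wall)
  → r_4 = 0.7967
beam 5: φ=45°, α=255°
  d=(-0.2588,-0.9659)  start (2,5)  tX=2.6660 tY=0.6005  stride 1/|dx|=3.8637 1/|dy|=1.0353
    cross y-line → (2,4), t=0.6005
    cross y-line → (2,3), t=1.6357
    cross x-line → (1,3), t=2.6660
    cross y-line → (1,2), t=2.6710 (wall)
  → r_5 = 2.6710
beam 6: φ=90°, α=300°
  d=(0.5000,-0.8660)  start (2,5)  tX=0.6200 tY=0.6697  stride 1/|dx|=2.0000 1/|dy|=1.1547
    cross x-line → (3,5), t=0.6200
    cross y-line → (3,4), t=0.6697
    cross y-line → (3,3), t=1.8244
    cross x-line → (4,3), t=2.6200
    cross y-line → (4,2), t=2.9791
    cross y-line → (4,1), t=4.1338
    cross x-line → (5,1), t=4.6200 (wall)
  → r_6 = 4.6200
beam 7: φ=135°, α=345°
  d=(0.9659,-0.2588)  start (2,5)  tX=0.3209 tY=2.2409  stride 1/|dx|=1.0353 1/|dy|=3.8637
    cross x-line → (3,5), t=0.3209
    cross x-line → (4,5), t=1.3562
    cross y-line → (4,4), t=2.2409
    cross x-line → (5,4), t=2.3915
    cross x-line → (6,4), t=3.4268
    cross x-line → (7,4), t=4.4620 (wall)
  → r_7 = 4.4620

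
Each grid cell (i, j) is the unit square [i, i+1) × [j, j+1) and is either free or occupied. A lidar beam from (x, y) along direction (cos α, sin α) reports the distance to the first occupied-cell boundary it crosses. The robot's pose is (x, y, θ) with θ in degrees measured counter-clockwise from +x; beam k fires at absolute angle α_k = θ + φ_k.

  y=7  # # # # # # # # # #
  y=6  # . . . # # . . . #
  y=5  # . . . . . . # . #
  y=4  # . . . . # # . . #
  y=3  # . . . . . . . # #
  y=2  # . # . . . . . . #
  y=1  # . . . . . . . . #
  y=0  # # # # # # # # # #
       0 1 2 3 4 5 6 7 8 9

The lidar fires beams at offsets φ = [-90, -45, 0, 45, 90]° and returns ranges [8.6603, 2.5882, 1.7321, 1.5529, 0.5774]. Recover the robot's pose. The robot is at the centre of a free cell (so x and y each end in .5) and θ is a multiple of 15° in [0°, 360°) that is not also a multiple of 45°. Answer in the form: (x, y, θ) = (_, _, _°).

(x, y, θ) = (1.5, 5.5, 60°)

Enumerate (i+0.5, j+0.5, θ) over the 41 free cells and 16 admissible headings. For each, cast all 5 beams and compare to the given ranges.
  (4.5, 3.5, 30°): beam 1 = 2.8868 ≠ 8.6603 ✗
  (4.5, 1.5, 300°): beam 1 = 1.0000 ≠ 8.6603 ✗
  (1.5, 2.5, 30°): beam 1 = 1.7321 ≠ 8.6603 ✗
  …
  (1.5, 5.5, 60°): r_1=8.6603, r_2=2.5882, r_3=1.7321, r_4=1.5529, r_5=0.5774 — all match ✓
Unique over the lattice → pose = (1.5, 5.5, 60°).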